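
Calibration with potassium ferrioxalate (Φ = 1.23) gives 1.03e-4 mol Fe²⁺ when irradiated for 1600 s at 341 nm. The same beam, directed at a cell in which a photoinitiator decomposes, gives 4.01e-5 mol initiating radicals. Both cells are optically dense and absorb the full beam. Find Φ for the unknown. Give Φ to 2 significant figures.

Photons absorbed by the actinometer: 1.03e-4 / 1.23 = 8.374e-5 mol.
Φ(unknown) = 4.01e-5 / 8.374e-5 = 0.48.

Φ = 0.48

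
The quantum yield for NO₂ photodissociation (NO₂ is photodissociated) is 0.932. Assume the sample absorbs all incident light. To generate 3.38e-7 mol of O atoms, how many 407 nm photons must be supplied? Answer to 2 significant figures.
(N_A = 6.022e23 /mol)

Photons that must be absorbed: 3.38e-7 / 0.932 = 3.627e-7 mol.
Photon count: 3.627e-7 × 6.022e23 = 2.2e17.

2.2e17 photons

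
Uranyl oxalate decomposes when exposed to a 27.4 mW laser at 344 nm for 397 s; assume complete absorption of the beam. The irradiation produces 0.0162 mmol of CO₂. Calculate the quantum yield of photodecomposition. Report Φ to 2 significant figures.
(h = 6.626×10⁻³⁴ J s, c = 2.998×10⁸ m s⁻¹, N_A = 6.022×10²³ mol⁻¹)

Product: 0.0162 mmol = 1.62×10⁻⁵ mol.
Photon energy at 344 nm: hc/λ = (6.626×10⁻³⁴)(2.998×10⁸)/(344×10⁻⁹) = 5.775×10⁻¹⁹ J.
Energy delivered: (27.4 mW)(397 s) = 10.88 J.
Photons incident: 10.88 / 5.775×10⁻¹⁹ = 1.884×10¹⁹, i.e. 1.884×10¹⁹/6.022×10²³ = 3.129×10⁻⁵ mol.
Φ = 1.62×10⁻⁵ mol / 3.129×10⁻⁵ mol photons = 0.52.

Φ = 0.52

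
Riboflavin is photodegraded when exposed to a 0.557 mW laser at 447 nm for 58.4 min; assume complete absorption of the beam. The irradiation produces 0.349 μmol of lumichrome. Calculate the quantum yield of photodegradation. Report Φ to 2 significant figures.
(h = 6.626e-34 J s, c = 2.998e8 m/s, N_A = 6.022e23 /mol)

Product: 0.349 μmol = 3.49e-7 mol.
Photon energy at 447 nm: hc/λ = (6.626e-34)(2.998e8)/(447e-9) = 4.444e-19 J.
Energy delivered: (0.557 mW)(3504 s) = 1.952 J.
Photons incident: 1.952 / 4.444e-19 = 4.392e18, i.e. 4.392e18/6.022e23 = 7.293e-6 mol.
Φ = 3.49e-7 mol / 7.293e-6 mol photons = 0.048.

Φ = 0.048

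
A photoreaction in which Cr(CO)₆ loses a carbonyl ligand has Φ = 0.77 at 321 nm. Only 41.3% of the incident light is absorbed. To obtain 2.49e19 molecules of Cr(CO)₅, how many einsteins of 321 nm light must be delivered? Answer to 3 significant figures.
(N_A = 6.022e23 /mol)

Product: 2.49e19 / 6.022e23 = 4.135e-5 mol.
Photons that must be absorbed: 4.135e-5 / 0.77 = 5.370e-5 mol.
Incident photons needed: 5.370e-5 / 0.413 = 1.300e-4 mol.

1.30e-4 einstein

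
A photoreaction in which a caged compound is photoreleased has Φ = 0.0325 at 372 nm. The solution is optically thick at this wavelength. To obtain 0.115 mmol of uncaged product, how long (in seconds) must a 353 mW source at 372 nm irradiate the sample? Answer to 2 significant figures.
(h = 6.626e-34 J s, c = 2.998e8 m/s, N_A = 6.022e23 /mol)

Product: 0.115 mmol = 1.15e-4 mol.
Photons that must be absorbed: 1.15e-4 / 0.0325 = 0.003538 mol.
Photon energy: hc/λ = 5.340e-19 J; per mole, 3.216e5 J mol⁻¹.
Energy required: 0.003538 × 3.216e5 = 1138 J.
Time: 1138 J / 0.353 W = 3200 s.

t ≈ 3200 s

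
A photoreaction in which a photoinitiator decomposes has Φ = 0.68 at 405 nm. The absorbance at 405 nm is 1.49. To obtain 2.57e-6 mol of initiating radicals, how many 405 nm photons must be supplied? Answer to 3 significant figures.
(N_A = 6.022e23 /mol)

Photons that must be absorbed: 2.57e-6 / 0.68 = 3.779e-6 mol.
Fraction absorbed: 1 − 10^(−1.49) = 0.9676.
Incident photons needed: 3.779e-6 / 0.9676 = 3.906e-6 mol.
Photon count: 3.906e-6 × 6.022e23 = 2.35e18.

2.35e18 photons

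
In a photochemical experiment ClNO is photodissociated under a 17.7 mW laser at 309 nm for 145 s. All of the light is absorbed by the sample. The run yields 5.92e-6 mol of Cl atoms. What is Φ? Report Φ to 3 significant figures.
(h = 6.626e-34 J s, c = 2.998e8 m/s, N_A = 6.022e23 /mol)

Φ = 0.893

Photon energy at 309 nm: hc/λ = (6.626e-34)(2.998e8)/(309e-9) = 6.429e-19 J.
Energy delivered: (17.7 mW)(145 s) = 2.567 J.
Photons incident: 2.567 / 6.429e-19 = 3.993e18, i.e. 3.993e18/6.022e23 = 6.631e-6 mol.
Φ = 5.92e-6 mol / 6.631e-6 mol photons = 0.893.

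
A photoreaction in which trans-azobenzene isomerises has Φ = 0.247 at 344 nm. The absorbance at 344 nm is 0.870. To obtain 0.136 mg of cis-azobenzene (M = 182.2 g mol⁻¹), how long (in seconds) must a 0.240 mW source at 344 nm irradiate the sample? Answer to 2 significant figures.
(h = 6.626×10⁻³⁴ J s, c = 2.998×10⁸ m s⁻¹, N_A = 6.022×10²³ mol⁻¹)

t ≈ 5100 s

Product: 0.136 mg / 182.2 g mol⁻¹ = 7.464×10⁻⁷ mol.
Photons that must be absorbed: 7.464×10⁻⁷ / 0.247 = 3.022×10⁻⁶ mol.
Fraction absorbed: 1 − 10^(−0.870) = 0.8651.
Incident photons needed: 3.022×10⁻⁶ / 0.8651 = 3.493×10⁻⁶ mol.
Photon energy: hc/λ = 5.775×10⁻¹⁹ J; per mole, 3.478×10⁵ J mol⁻¹.
Energy required: 3.493×10⁻⁶ × 3.478×10⁵ = 1.215 J.
Time: 1.215 J / 0.00024 W = 5100 s.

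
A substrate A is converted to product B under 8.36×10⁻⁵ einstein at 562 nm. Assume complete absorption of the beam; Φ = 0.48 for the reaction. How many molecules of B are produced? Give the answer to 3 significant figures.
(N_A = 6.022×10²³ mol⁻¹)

2.42×10¹⁹ molecules

Product: Φ × n_abs = 0.48 × 8.36×10⁻⁵ = 4.013×10⁻⁵ mol.
As a count: 4.013×10⁻⁵ × 6.022×10²³ = 2.42×10¹⁹.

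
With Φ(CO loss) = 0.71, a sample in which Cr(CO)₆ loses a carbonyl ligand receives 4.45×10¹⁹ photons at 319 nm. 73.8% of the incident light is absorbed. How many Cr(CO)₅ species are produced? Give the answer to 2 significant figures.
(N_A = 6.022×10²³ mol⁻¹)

2.3×10¹⁹ species

Moles of photons: 4.45×10¹⁹ / 6.022×10²³ = 7.390×10⁻⁵ mol.
Photons absorbed: 0.738 × 7.390×10⁻⁵ = 5.454×10⁻⁵ mol.
Product: Φ × n_abs = 0.71 × 5.454×10⁻⁵ = 3.872×10⁻⁵ mol.
As a count: 3.872×10⁻⁵ × 6.022×10²³ = 2.3×10¹⁹.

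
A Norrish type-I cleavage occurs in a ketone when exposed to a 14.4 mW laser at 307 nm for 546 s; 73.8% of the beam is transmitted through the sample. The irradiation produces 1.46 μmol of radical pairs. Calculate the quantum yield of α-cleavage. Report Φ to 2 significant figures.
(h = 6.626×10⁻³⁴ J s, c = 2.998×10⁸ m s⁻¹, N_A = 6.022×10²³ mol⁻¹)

Product: 1.46 μmol = 1.46×10⁻⁶ mol.
Photon energy at 307 nm: hc/λ = (6.626×10⁻³⁴)(2.998×10⁸)/(307×10⁻⁹) = 6.471×10⁻¹⁹ J.
Energy delivered: (14.4 mW)(546 s) = 7.862 J.
Photons incident: 7.862 / 6.471×10⁻¹⁹ = 1.215×10¹⁹, i.e. 1.215×10¹⁹/6.022×10²³ = 2.018×10⁻⁵ mol.
Fraction absorbed: 1 − 73.8/100 = 0.2620.
Photons absorbed: 0.2620 × 2.018×10⁻⁵ = 5.287×10⁻⁶ mol.
Φ = 1.46×10⁻⁶ mol / 5.287×10⁻⁶ mol photons = 0.28.

Φ = 0.28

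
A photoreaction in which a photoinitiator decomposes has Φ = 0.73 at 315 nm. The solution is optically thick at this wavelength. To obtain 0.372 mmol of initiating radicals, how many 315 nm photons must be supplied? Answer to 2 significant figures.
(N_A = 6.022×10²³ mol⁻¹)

Product: 0.372 mmol = 3.72×10⁻⁴ mol.
Photons that must be absorbed: 3.72×10⁻⁴ / 0.73 = 5.096×10⁻⁴ mol.
Photon count: 5.096×10⁻⁴ × 6.022×10²³ = 3.1×10²⁰.

3.1×10²⁰ photons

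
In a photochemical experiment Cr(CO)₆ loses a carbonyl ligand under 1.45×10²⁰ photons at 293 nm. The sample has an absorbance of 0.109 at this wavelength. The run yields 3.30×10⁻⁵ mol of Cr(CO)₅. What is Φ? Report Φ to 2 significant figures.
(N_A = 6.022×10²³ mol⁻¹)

Moles of photons: 1.45×10²⁰ / 6.022×10²³ = 2.408×10⁻⁴ mol.
Fraction absorbed: 1 − 10^(−0.109) = 0.2220.
Photons absorbed: 0.2220 × 2.408×10⁻⁴ = 5.346×10⁻⁵ mol.
Φ = 3.30×10⁻⁵ mol / 5.346×10⁻⁵ mol photons = 0.62.

Φ = 0.62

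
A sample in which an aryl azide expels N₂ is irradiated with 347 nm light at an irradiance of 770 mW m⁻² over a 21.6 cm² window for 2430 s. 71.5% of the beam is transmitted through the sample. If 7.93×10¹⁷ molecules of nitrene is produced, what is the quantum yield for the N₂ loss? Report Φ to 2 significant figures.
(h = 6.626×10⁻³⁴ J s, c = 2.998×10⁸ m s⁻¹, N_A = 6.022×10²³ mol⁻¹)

Product: 7.93×10¹⁷ / 6.022×10²³ = 1.317×10⁻⁶ mol.
Photon energy at 347 nm: hc/λ = (6.626×10⁻³⁴)(2.998×10⁸)/(347×10⁻⁹) = 5.725×10⁻¹⁹ J.
Energy delivered: (770 mW m⁻²)(21.6×10⁻⁴ m²)(2430 s) = 4.042 J.
Photons incident: 4.042 / 5.725×10⁻¹⁹ = 7.060×10¹⁸, i.e. 7.060×10¹⁸/6.022×10²³ = 1.172×10⁻⁵ mol.
Fraction absorbed: 1 − 71.5/100 = 0.2850.
Photons absorbed: 0.2850 × 1.172×10⁻⁵ = 3.340×10⁻⁶ mol.
Φ = 1.317×10⁻⁶ mol / 3.340×10⁻⁶ mol photons = 0.39.

Φ = 0.39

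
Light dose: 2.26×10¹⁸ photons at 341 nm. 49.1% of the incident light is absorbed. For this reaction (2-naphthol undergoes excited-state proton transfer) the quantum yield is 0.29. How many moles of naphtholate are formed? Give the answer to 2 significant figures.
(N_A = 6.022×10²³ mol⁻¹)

Moles of photons: 2.26×10¹⁸ / 6.022×10²³ = 3.753×10⁻⁶ mol.
Photons absorbed: 0.491 × 3.753×10⁻⁶ = 1.843×10⁻⁶ mol.
Product: Φ × n_abs = 0.29 × 1.843×10⁻⁶ = 5.345×10⁻⁷ mol.

5.3×10⁻⁷ mol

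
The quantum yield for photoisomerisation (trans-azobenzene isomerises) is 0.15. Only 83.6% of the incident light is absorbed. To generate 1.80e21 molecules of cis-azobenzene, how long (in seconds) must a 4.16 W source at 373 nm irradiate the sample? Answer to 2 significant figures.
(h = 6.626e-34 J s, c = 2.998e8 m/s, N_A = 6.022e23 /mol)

t ≈ 1800 s

Product: 1.80e21 / 6.022e23 = 0.002989 mol.
Photons that must be absorbed: 0.002989 / 0.15 = 0.01993 mol.
Incident photons needed: 0.01993 / 0.836 = 0.02384 mol.
Photon energy: hc/λ = 5.326e-19 J; per mole, 3.207e5 J mol⁻¹.
Energy required: 0.02384 × 3.207e5 = 7645 J.
Time: 7645 J / 4.16 W = 1800 s.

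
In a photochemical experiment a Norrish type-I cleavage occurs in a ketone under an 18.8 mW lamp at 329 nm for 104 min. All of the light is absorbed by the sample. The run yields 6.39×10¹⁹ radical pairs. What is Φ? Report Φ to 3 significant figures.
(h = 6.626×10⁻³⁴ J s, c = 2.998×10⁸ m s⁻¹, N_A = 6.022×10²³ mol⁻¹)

Φ = 0.329

Product: 6.39×10¹⁹ / 6.022×10²³ = 1.061×10⁻⁴ mol.
Photon energy at 329 nm: hc/λ = (6.626×10⁻³⁴)(2.998×10⁸)/(329×10⁻⁹) = 6.038×10⁻¹⁹ J.
Energy delivered: (18.8 mW)(6240 s) = 117.3 J.
Photons incident: 117.3 / 6.038×10⁻¹⁹ = 1.943×10²⁰, i.e. 1.943×10²⁰/6.022×10²³ = 3.227×10⁻⁴ mol.
Φ = 1.061×10⁻⁴ mol / 3.227×10⁻⁴ mol photons = 0.329.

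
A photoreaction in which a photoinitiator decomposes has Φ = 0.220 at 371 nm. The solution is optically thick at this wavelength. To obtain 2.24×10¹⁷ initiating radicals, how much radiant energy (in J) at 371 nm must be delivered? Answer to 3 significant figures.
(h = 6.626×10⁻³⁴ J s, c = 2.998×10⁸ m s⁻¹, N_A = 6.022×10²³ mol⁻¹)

Product: 2.24×10¹⁷ / 6.022×10²³ = 3.720×10⁻⁷ mol.
Photons that must be absorbed: 3.720×10⁻⁷ / 0.220 = 1.691×10⁻⁶ mol.
Photon energy: hc/λ = 5.354×10⁻¹⁹ J; per mole, 3.224×10⁵ J mol⁻¹.
Energy required: 1.691×10⁻⁶ × 3.224×10⁵ = 0.545 J.

0.545 J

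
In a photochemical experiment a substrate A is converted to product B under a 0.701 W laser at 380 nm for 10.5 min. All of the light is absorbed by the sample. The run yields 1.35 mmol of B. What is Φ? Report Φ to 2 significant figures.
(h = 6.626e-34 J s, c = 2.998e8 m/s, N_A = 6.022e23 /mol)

Product: 1.35 mmol = 0.00135 mol.
Photon energy at 380 nm: hc/λ = (6.626e-34)(2.998e8)/(380e-9) = 5.228e-19 J.
Energy delivered: (0.701 W)(630 s) = 441.6 J.
Photons incident: 441.6 / 5.228e-19 = 8.447e20, i.e. 8.447e20/6.022e23 = 0.001403 mol.
Φ = 0.00135 mol / 0.001403 mol photons = 0.96.

Φ = 0.96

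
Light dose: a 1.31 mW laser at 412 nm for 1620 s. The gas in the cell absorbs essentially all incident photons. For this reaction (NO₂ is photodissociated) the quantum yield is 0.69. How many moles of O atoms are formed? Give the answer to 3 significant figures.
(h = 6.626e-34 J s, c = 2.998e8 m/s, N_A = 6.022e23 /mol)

5.04e-6 mol

Photon energy at 412 nm: hc/λ = (6.626e-34)(2.998e8)/(412e-9) = 4.822e-19 J.
Energy delivered: (1.31 mW)(1620 s) = 2.122 J.
Photons incident: 2.122 / 4.822e-19 = 4.401e18, i.e. 4.401e18/6.022e23 = 7.308e-6 mol.
Product: Φ × n_abs = 0.69 × 7.308e-6 = 5.043e-6 mol.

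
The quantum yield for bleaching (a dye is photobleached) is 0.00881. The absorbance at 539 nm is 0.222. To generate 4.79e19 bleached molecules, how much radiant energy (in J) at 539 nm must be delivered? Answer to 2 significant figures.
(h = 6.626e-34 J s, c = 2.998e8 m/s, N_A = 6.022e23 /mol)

Product: 4.79e19 / 6.022e23 = 7.954e-5 mol.
Photons that must be absorbed: 7.954e-5 / 0.00881 = 0.009028 mol.
Fraction absorbed: 1 − 10^(−0.222) = 0.4002.
Incident photons needed: 0.009028 / 0.4002 = 0.02256 mol.
Photon energy: hc/λ = 3.685e-19 J; per mole, 2.219e5 J mol⁻¹.
Energy required: 0.02256 × 2.219e5 = 5000 J.

5000 J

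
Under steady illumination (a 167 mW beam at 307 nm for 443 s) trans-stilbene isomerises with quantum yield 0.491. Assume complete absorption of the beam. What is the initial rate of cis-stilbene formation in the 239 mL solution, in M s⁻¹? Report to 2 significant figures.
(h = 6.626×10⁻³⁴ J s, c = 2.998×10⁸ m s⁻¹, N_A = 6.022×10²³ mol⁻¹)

Photon energy at 307 nm: hc/λ = (6.626×10⁻³⁴)(2.998×10⁸)/(307×10⁻⁹) = 6.471×10⁻¹⁹ J.
Energy delivered: (167 mW)(443 s) = 73.98 J.
Photons incident: 73.98 / 6.471×10⁻¹⁹ = 1.143×10²⁰, i.e. 1.143×10²⁰/6.022×10²³ = 1.898×10⁻⁴ mol.
Product formed: 0.491 × 1.898×10⁻⁴ = 9.319×10⁻⁵ mol.
Rate: 9.319×10⁻⁵ mol / (443 s × 0.239 L) = 8.8×10⁻⁷ M s⁻¹.

8.8×10⁻⁷ M s⁻¹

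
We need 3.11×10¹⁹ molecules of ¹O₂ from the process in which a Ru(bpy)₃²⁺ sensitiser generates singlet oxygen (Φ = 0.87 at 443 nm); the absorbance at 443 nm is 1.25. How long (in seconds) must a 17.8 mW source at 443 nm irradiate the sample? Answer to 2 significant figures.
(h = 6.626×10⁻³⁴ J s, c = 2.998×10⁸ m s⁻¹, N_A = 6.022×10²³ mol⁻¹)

t ≈ 950 s

Product: 3.11×10¹⁹ / 6.022×10²³ = 5.164×10⁻⁵ mol.
Photons that must be absorbed: 5.164×10⁻⁵ / 0.87 = 5.936×10⁻⁵ mol.
Fraction absorbed: 1 − 10^(−1.25) = 0.9438.
Incident photons needed: 5.936×10⁻⁵ / 0.9438 = 6.289×10⁻⁵ mol.
Photon energy: hc/λ = 4.484×10⁻¹⁹ J; per mole, 2.700×10⁵ J mol⁻¹.
Energy required: 6.289×10⁻⁵ × 2.700×10⁵ = 16.98 J.
Time: 16.98 J / 0.0178 W = 950 s.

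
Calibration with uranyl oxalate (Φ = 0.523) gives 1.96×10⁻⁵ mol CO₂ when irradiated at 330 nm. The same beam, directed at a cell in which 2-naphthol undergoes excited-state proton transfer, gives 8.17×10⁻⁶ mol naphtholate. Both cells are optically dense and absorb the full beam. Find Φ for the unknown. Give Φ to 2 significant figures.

Photons absorbed by the actinometer: 1.96×10⁻⁵ / 0.523 = 3.748×10⁻⁵ mol.
Φ(unknown) = 8.17×10⁻⁶ / 3.748×10⁻⁵ = 0.22.

Φ = 0.22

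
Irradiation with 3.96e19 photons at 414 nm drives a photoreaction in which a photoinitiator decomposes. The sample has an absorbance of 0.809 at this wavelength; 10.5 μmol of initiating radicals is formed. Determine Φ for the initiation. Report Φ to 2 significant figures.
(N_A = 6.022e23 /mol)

Product: 10.5 μmol = 1.05e-5 mol.
Moles of photons: 3.96e19 / 6.022e23 = 6.576e-5 mol.
Fraction absorbed: 1 − 10^(−0.809) = 0.8448.
Photons absorbed: 0.8448 × 6.576e-5 = 5.555e-5 mol.
Φ = 1.05e-5 mol / 5.555e-5 mol photons = 0.19.

Φ = 0.19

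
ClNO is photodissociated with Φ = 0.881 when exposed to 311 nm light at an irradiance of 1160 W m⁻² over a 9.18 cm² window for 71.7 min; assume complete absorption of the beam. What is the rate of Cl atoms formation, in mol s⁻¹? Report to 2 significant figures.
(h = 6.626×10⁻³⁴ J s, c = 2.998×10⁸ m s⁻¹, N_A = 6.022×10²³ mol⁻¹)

Photon energy at 311 nm: hc/λ = (6.626×10⁻³⁴)(2.998×10⁸)/(311×10⁻⁹) = 6.387×10⁻¹⁹ J.
Energy delivered: (1160 W m⁻²)(9.18×10⁻⁴ m²)(4302 s) = 4581 J.
Photons incident: 4581 / 6.387×10⁻¹⁹ = 7.172×10²¹, i.e. 7.172×10²¹/6.022×10²³ = 0.01191 mol.
Product formed: 0.881 × 0.01191 = 0.01049 mol.
Rate: 0.01049 / 4302 s = 2.4×10⁻⁶ mol s⁻¹.

2.4×10⁻⁶ mol s⁻¹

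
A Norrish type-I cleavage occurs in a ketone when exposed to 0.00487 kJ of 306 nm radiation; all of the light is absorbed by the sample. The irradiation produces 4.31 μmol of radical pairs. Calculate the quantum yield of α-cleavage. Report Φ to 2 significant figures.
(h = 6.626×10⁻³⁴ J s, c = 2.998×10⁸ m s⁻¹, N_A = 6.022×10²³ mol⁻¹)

Φ = 0.35

Product: 4.31 μmol = 4.31×10⁻⁶ mol.
Photon energy at 306 nm: hc/λ = (6.626×10⁻³⁴)(2.998×10⁸)/(306×10⁻⁹) = 6.492×10⁻¹⁹ J.
Incident energy: 0.00487 kJ = 4.87 J.
Photons incident: 4.87 / 6.492×10⁻¹⁹ = 7.502×10¹⁸, i.e. 7.502×10¹⁸/6.022×10²³ = 1.246×10⁻⁵ mol.
Φ = 4.31×10⁻⁶ mol / 1.246×10⁻⁵ mol photons = 0.35.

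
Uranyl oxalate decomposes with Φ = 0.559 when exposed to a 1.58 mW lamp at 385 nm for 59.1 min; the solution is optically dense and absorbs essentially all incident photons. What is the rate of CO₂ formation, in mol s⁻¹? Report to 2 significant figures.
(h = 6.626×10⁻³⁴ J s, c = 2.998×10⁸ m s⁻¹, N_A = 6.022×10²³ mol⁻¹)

Photon energy at 385 nm: hc/λ = (6.626×10⁻³⁴)(2.998×10⁸)/(385×10⁻⁹) = 5.160×10⁻¹⁹ J.
Energy delivered: (1.58 mW)(3546 s) = 5.603 J.
Photons incident: 5.603 / 5.160×10⁻¹⁹ = 1.086×10¹⁹, i.e. 1.086×10¹⁹/6.022×10²³ = 1.803×10⁻⁵ mol.
Product formed: 0.559 × 1.803×10⁻⁵ = 1.008×10⁻⁵ mol.
Rate: 1.008×10⁻⁵ / 3546 s = 2.8×10⁻⁹ mol s⁻¹.

2.8×10⁻⁹ mol s⁻¹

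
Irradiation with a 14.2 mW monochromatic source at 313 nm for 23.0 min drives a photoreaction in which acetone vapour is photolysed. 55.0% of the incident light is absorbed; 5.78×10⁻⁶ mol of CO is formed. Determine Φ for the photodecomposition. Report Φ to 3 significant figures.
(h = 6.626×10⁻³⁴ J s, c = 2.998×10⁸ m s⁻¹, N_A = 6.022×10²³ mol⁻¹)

Φ = 0.205

Photon energy at 313 nm: hc/λ = (6.626×10⁻³⁴)(2.998×10⁸)/(313×10⁻⁹) = 6.347×10⁻¹⁹ J.
Energy delivered: (14.2 mW)(1380 s) = 19.60 J.
Photons incident: 19.60 / 6.347×10⁻¹⁹ = 3.088×10¹⁹, i.e. 3.088×10¹⁹/6.022×10²³ = 5.128×10⁻⁵ mol.
Photons absorbed: 0.550 × 5.128×10⁻⁵ = 2.820×10⁻⁵ mol.
Φ = 5.78×10⁻⁶ mol / 2.820×10⁻⁵ mol photons = 0.205.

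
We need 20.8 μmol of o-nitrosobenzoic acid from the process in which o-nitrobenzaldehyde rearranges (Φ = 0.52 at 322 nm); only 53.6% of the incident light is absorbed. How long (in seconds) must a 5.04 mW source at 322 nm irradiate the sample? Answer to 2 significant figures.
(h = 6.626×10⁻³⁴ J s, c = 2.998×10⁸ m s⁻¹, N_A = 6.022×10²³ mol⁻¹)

t ≈ 5500 s

Product: 20.8 μmol = 2.08×10⁻⁵ mol.
Photons that must be absorbed: 2.08×10⁻⁵ / 0.52 = 4.000×10⁻⁵ mol.
Incident photons needed: 4.000×10⁻⁵ / 0.536 = 7.463×10⁻⁵ mol.
Photon energy: hc/λ = 6.169×10⁻¹⁹ J; per mole, 3.715×10⁵ J mol⁻¹.
Energy required: 7.463×10⁻⁵ × 3.715×10⁵ = 27.73 J.
Time: 27.73 J / 0.00504 W = 5500 s.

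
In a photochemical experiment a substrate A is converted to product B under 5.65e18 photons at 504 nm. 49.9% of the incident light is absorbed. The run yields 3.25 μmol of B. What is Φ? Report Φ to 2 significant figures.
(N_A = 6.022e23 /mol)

Product: 3.25 μmol = 3.25e-6 mol.
Moles of photons: 5.65e18 / 6.022e23 = 9.382e-6 mol.
Photons absorbed: 0.499 × 9.382e-6 = 4.682e-6 mol.
Φ = 3.25e-6 mol / 4.682e-6 mol photons = 0.69.

Φ = 0.69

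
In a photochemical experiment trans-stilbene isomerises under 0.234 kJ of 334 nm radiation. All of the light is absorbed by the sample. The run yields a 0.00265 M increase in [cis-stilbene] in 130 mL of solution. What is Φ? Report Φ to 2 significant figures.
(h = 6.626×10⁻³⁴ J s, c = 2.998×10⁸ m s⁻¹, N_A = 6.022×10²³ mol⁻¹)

Φ = 0.53

Product: (0.00265 M)(0.13 L) = 3.445×10⁻⁴ mol.
Photon energy at 334 nm: hc/λ = (6.626×10⁻³⁴)(2.998×10⁸)/(334×10⁻⁹) = 5.948×10⁻¹⁹ J.
Incident energy: 0.234 kJ = 234 J.
Photons incident: 234 / 5.948×10⁻¹⁹ = 3.934×10²⁰, i.e. 3.934×10²⁰/6.022×10²³ = 6.533×10⁻⁴ mol.
Φ = 3.445×10⁻⁴ mol / 6.533×10⁻⁴ mol photons = 0.53.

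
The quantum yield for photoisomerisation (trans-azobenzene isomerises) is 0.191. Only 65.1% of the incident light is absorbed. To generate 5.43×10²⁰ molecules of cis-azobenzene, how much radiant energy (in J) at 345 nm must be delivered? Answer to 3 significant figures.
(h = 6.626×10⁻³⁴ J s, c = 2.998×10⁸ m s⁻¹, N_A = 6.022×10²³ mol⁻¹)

2510 J

Product: 5.43×10²⁰ / 6.022×10²³ = 9.017×10⁻⁴ mol.
Photons that must be absorbed: 9.017×10⁻⁴ / 0.191 = 0.004721 mol.
Incident photons needed: 0.004721 / 0.651 = 0.007252 mol.
Photon energy: hc/λ = 5.758×10⁻¹⁹ J; per mole, 3.467×10⁵ J mol⁻¹.
Energy required: 0.007252 × 3.467×10⁵ = 2510 J.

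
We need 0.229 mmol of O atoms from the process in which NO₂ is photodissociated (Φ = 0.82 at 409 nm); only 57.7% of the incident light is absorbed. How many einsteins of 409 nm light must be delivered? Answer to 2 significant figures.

4.8e-4 einstein

Product: 0.229 mmol = 2.29e-4 mol.
Photons that must be absorbed: 2.29e-4 / 0.82 = 2.793e-4 mol.
Incident photons needed: 2.793e-4 / 0.577 = 4.841e-4 mol.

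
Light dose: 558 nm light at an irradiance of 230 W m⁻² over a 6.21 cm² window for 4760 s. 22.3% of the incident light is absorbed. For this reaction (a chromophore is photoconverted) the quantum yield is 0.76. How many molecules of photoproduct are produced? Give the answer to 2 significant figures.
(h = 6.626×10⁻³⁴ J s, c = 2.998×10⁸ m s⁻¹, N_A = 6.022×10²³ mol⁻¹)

Photon energy at 558 nm: hc/λ = (6.626×10⁻³⁴)(2.998×10⁸)/(558×10⁻⁹) = 3.560×10⁻¹⁹ J.
Energy delivered: (230 W m⁻²)(6.21×10⁻⁴ m²)(4760 s) = 679.9 J.
Photons incident: 679.9 / 3.560×10⁻¹⁹ = 1.910×10²¹, i.e. 1.910×10²¹/6.022×10²³ = 0.003172 mol.
Photons absorbed: 0.223 × 0.003172 = 7.074×10⁻⁴ mol.
Product: Φ × n_abs = 0.76 × 7.074×10⁻⁴ = 5.376×10⁻⁴ mol.
As a count: 5.376×10⁻⁴ × 6.022×10²³ = 3.2×10²⁰.

3.2×10²⁰ molecules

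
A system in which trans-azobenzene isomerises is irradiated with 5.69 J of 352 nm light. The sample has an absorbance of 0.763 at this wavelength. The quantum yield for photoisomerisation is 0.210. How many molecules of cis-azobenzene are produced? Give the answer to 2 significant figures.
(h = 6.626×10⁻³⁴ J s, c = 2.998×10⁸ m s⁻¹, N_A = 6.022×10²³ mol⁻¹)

Photon energy at 352 nm: hc/λ = (6.626×10⁻³⁴)(2.998×10⁸)/(352×10⁻⁹) = 5.643×10⁻¹⁹ J.
Photons incident: 5.69 / 5.643×10⁻¹⁹ = 1.008×10¹⁹, i.e. 1.008×10¹⁹/6.022×10²³ = 1.674×10⁻⁵ mol.
Fraction absorbed: 1 − 10^(−0.763) = 0.8274.
Photons absorbed: 0.8274 × 1.674×10⁻⁵ = 1.385×10⁻⁵ mol.
Product: Φ × n_abs = 0.210 × 1.385×10⁻⁵ = 2.908×10⁻⁶ mol.
As a count: 2.908×10⁻⁶ × 6.022×10²³ = 1.8×10¹⁸.

1.8×10¹⁸ molecules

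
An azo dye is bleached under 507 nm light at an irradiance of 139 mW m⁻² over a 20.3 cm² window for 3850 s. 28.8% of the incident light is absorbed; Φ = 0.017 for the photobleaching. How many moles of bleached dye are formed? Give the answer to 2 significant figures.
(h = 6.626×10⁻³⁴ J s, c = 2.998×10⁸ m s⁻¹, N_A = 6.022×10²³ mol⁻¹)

2.3×10⁻⁸ mol

Photon energy at 507 nm: hc/λ = (6.626×10⁻³⁴)(2.998×10⁸)/(507×10⁻⁹) = 3.918×10⁻¹⁹ J.
Energy delivered: (139 mW m⁻²)(20.3×10⁻⁴ m²)(3850 s) = 1.086 J.
Photons incident: 1.086 / 3.918×10⁻¹⁹ = 2.772×10¹⁸, i.e. 2.772×10¹⁸/6.022×10²³ = 4.603×10⁻⁶ mol.
Photons absorbed: 0.288 × 4.603×10⁻⁶ = 1.326×10⁻⁶ mol.
Product: Φ × n_abs = 0.017 × 1.326×10⁻⁶ = 2.254×10⁻⁸ mol.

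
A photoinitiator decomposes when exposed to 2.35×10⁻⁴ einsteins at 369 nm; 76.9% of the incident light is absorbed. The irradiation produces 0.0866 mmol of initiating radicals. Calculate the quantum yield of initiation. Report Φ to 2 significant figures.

Φ = 0.48

Product: 0.0866 mmol = 8.66×10⁻⁵ mol.
Photons absorbed: 0.769 × 2.35×10⁻⁴ = 1.807×10⁻⁴ mol.
Φ = 8.66×10⁻⁵ mol / 1.807×10⁻⁴ mol photons = 0.48.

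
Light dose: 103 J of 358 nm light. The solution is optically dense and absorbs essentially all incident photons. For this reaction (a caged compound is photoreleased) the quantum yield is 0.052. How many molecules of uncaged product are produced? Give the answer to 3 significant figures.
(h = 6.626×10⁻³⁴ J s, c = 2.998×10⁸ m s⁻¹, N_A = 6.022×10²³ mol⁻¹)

Photon energy at 358 nm: hc/λ = (6.626×10⁻³⁴)(2.998×10⁸)/(358×10⁻⁹) = 5.549×10⁻¹⁹ J.
Photons incident: 103 / 5.549×10⁻¹⁹ = 1.856×10²⁰, i.e. 1.856×10²⁰/6.022×10²³ = 3.082×10⁻⁴ mol.
Product: Φ × n_abs = 0.052 × 3.082×10⁻⁴ = 1.603×10⁻⁵ mol.
As a count: 1.603×10⁻⁵ × 6.022×10²³ = 9.65×10¹⁸.

9.65×10¹⁸ molecules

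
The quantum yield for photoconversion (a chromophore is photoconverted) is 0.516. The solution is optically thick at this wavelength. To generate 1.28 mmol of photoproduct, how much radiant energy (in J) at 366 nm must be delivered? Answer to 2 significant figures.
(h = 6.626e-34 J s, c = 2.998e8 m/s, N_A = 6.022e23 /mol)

Product: 1.28 mmol = 0.00128 mol.
Photons that must be absorbed: 0.00128 / 0.516 = 0.002481 mol.
Photon energy: hc/λ = 5.428e-19 J; per mole, 3.269e5 J mol⁻¹.
Energy required: 0.002481 × 3.269e5 = 810 J.

810 J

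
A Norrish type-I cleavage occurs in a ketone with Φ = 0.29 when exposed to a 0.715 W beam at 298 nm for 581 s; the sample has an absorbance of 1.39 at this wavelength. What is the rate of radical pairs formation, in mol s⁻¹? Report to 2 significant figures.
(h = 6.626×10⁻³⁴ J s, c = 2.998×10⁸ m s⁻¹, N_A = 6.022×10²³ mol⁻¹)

5.0×10⁻⁷ mol s⁻¹

Photon energy at 298 nm: hc/λ = (6.626×10⁻³⁴)(2.998×10⁸)/(298×10⁻⁹) = 6.666×10⁻¹⁹ J.
Energy delivered: (0.715 W)(581 s) = 415.4 J.
Photons incident: 415.4 / 6.666×10⁻¹⁹ = 6.232×10²⁰, i.e. 6.232×10²⁰/6.022×10²³ = 0.001035 mol.
Fraction absorbed: 1 − 10^(−1.39) = 0.9593.
Photons absorbed: 0.9593 × 0.001035 = 9.929×10⁻⁴ mol.
Product formed: 0.29 × 9.929×10⁻⁴ = 2.879×10⁻⁴ mol.
Rate: 2.879×10⁻⁴ / 581 s = 5.0×10⁻⁷ mol s⁻¹.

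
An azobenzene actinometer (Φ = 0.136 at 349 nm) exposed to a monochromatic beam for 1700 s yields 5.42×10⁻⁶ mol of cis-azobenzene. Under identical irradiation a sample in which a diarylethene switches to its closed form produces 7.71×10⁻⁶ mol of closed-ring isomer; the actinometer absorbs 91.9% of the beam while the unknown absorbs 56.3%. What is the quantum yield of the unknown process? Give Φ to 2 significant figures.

Φ = 0.32

Photons absorbed by the actinometer: 5.42×10⁻⁶ / 0.136 = 3.985×10⁻⁵ mol.
Incident flux: 3.985×10⁻⁵ / 0.919 = 4.336×10⁻⁵ einstein.
Absorbed by unknown: 0.563 × 4.336×10⁻⁵ = 2.441×10⁻⁵ mol.
Φ(unknown) = 7.71×10⁻⁶ / 2.441×10⁻⁵ = 0.32.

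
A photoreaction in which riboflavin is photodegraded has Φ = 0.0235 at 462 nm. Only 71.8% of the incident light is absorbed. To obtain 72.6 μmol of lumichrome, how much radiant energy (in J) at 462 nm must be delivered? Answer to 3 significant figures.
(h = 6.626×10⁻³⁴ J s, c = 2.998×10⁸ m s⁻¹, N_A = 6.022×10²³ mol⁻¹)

Product: 72.6 μmol = 7.26×10⁻⁵ mol.
Photons that must be absorbed: 7.26×10⁻⁵ / 0.0235 = 0.003089 mol.
Incident photons needed: 0.003089 / 0.718 = 0.004302 mol.
Photon energy: hc/λ = 4.300×10⁻¹⁹ J; per mole, 2.589×10⁵ J mol⁻¹.
Energy required: 0.004302 × 2.589×10⁵ = 1110 J.

1110 J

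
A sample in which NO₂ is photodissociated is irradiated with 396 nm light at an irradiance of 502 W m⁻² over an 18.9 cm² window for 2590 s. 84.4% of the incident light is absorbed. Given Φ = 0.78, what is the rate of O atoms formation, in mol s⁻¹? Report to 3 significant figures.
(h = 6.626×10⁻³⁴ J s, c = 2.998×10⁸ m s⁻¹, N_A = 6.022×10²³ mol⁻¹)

2.07×10⁻⁶ mol s⁻¹

Photon energy at 396 nm: hc/λ = (6.626×10⁻³⁴)(2.998×10⁸)/(396×10⁻⁹) = 5.016×10⁻¹⁹ J.
Energy delivered: (502 W m⁻²)(18.9×10⁻⁴ m²)(2590 s) = 2457 J.
Photons incident: 2457 / 5.016×10⁻¹⁹ = 4.898×10²¹, i.e. 4.898×10²¹/6.022×10²³ = 0.008134 mol.
Photons absorbed: 0.844 × 0.008134 = 0.006865 mol.
Product formed: 0.78 × 0.006865 = 0.005355 mol.
Rate: 0.005355 / 2590 s = 2.07×10⁻⁶ mol s⁻¹.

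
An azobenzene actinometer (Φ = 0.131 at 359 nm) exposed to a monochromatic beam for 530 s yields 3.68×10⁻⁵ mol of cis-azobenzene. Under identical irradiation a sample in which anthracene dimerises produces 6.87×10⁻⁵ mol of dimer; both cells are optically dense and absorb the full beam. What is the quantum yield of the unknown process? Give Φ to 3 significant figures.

Φ = 0.245

Photons absorbed by the actinometer: 3.68×10⁻⁵ / 0.131 = 2.809×10⁻⁴ mol.
Φ(unknown) = 6.87×10⁻⁵ / 2.809×10⁻⁴ = 0.245.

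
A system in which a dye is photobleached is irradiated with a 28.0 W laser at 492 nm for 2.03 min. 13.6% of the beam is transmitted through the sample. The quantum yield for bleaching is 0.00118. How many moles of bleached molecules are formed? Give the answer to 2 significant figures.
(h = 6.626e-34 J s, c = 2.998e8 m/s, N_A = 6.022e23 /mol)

1.4e-5 mol

Photon energy at 492 nm: hc/λ = (6.626e-34)(2.998e8)/(492e-9) = 4.038e-19 J.
Energy delivered: (28.0 W)(121.8 s) = 3410 J.
Photons incident: 3410 / 4.038e-19 = 8.445e21, i.e. 8.445e21/6.022e23 = 0.01402 mol.
Fraction absorbed: 1 − 13.6/100 = 0.8640.
Photons absorbed: 0.8640 × 0.01402 = 0.01211 mol.
Product: Φ × n_abs = 0.00118 × 0.01211 = 1.429e-5 mol.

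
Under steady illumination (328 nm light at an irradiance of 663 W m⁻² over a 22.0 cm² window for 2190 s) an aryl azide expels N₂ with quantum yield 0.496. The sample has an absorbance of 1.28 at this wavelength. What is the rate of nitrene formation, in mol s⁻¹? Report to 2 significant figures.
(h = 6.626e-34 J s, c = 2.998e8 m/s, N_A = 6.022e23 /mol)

1.9e-6 mol s⁻¹

Photon energy at 328 nm: hc/λ = (6.626e-34)(2.998e8)/(328e-9) = 6.056e-19 J.
Energy delivered: (663 W m⁻²)(22.0e-4 m²)(2190 s) = 3194 J.
Photons incident: 3194 / 6.056e-19 = 5.274e21, i.e. 5.274e21/6.022e23 = 0.008758 mol.
Fraction absorbed: 1 − 10^(−1.28) = 0.9475.
Photons absorbed: 0.9475 × 0.008758 = 0.008298 mol.
Product formed: 0.496 × 0.008298 = 0.004116 mol.
Rate: 0.004116 / 2190 s = 1.9e-6 mol s⁻¹.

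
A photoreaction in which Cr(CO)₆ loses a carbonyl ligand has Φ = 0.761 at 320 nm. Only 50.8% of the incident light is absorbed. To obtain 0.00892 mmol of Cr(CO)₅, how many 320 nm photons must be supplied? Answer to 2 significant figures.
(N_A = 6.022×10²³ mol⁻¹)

Product: 0.00892 mmol = 8.92×10⁻⁶ mol.
Photons that must be absorbed: 8.92×10⁻⁶ / 0.761 = 1.172×10⁻⁵ mol.
Incident photons needed: 1.172×10⁻⁵ / 0.508 = 2.307×10⁻⁵ mol.
Photon count: 2.307×10⁻⁵ × 6.022×10²³ = 1.4×10¹⁹.

1.4×10¹⁹ photons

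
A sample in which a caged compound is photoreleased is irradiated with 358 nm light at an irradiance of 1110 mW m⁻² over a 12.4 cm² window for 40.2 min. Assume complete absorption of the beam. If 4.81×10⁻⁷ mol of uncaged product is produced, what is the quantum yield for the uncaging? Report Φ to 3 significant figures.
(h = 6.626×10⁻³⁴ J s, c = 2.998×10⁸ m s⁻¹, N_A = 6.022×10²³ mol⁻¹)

Φ = 0.0484

Photon energy at 358 nm: hc/λ = (6.626×10⁻³⁴)(2.998×10⁸)/(358×10⁻⁹) = 5.549×10⁻¹⁹ J.
Energy delivered: (1110 mW m⁻²)(12.4×10⁻⁴ m²)(2412 s) = 3.320 J.
Photons incident: 3.320 / 5.549×10⁻¹⁹ = 5.983×10¹⁸, i.e. 5.983×10¹⁸/6.022×10²³ = 9.935×10⁻⁶ mol.
Φ = 4.81×10⁻⁷ mol / 9.935×10⁻⁶ mol photons = 0.0484.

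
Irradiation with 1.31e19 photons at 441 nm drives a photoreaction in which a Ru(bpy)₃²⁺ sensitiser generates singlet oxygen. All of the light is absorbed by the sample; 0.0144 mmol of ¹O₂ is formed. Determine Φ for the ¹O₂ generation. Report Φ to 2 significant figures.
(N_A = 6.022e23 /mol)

Φ = 0.66

Product: 0.0144 mmol = 1.44e-5 mol.
Moles of photons: 1.31e19 / 6.022e23 = 2.175e-5 mol.
Φ = 1.44e-5 mol / 2.175e-5 mol photons = 0.66.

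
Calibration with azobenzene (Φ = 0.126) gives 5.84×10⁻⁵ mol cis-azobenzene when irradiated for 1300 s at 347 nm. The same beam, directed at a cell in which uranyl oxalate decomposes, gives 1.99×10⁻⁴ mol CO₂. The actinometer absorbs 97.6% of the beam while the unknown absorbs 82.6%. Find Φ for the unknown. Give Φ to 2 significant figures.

Φ = 0.51

Photons absorbed by the actinometer: 5.84×10⁻⁵ / 0.126 = 4.635×10⁻⁴ mol.
Incident flux: 4.635×10⁻⁴ / 0.976 = 4.749×10⁻⁴ einstein.
Absorbed by unknown: 0.826 × 4.749×10⁻⁴ = 3.923×10⁻⁴ mol.
Φ(unknown) = 1.99×10⁻⁴ / 3.923×10⁻⁴ = 0.51.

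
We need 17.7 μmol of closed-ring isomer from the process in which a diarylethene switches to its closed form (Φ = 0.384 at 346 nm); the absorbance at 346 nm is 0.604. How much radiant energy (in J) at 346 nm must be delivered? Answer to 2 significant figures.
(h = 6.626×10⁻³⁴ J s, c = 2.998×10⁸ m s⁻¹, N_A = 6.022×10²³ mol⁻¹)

21 J

Product: 17.7 μmol = 1.77×10⁻⁵ mol.
Photons that must be absorbed: 1.77×10⁻⁵ / 0.384 = 4.609×10⁻⁵ mol.
Fraction absorbed: 1 − 10^(−0.604) = 0.7511.
Incident photons needed: 4.609×10⁻⁵ / 0.7511 = 6.136×10⁻⁵ mol.
Photon energy: hc/λ = 5.741×10⁻¹⁹ J; per mole, 3.457×10⁵ J mol⁻¹.
Energy required: 6.136×10⁻⁵ × 3.457×10⁵ = 21 J.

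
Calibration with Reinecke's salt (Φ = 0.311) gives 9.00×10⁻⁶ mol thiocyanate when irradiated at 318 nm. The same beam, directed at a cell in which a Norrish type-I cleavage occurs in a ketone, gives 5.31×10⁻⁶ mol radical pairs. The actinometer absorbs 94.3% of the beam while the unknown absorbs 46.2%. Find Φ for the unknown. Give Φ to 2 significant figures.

Photons absorbed by the actinometer: 9.00×10⁻⁶ / 0.311 = 2.894×10⁻⁵ mol.
Incident flux: 2.894×10⁻⁵ / 0.943 = 3.069×10⁻⁵ einstein.
Absorbed by unknown: 0.462 × 3.069×10⁻⁵ = 1.418×10⁻⁵ mol.
Φ(unknown) = 5.31×10⁻⁶ / 1.418×10⁻⁵ = 0.37.

Φ = 0.37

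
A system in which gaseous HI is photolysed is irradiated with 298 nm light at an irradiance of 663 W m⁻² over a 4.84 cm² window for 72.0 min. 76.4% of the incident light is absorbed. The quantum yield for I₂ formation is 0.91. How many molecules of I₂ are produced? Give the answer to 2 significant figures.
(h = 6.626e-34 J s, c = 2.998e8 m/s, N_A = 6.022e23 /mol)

1.4e21 molecules

Photon energy at 298 nm: hc/λ = (6.626e-34)(2.998e8)/(298e-9) = 6.666e-19 J.
Energy delivered: (663 W m⁻²)(4.84e-4 m²)(4320 s) = 1386 J.
Photons incident: 1386 / 6.666e-19 = 2.079e21, i.e. 2.079e21/6.022e23 = 0.003452 mol.
Photons absorbed: 0.764 × 0.003452 = 0.002637 mol.
Product: Φ × n_abs = 0.91 × 0.002637 = 0.002400 mol.
As a count: 0.002400 × 6.022e23 = 1.4e21.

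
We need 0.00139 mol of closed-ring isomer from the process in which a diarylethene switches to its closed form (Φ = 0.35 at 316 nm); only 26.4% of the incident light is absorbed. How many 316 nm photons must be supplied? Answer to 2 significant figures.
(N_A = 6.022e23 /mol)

9.1e21 photons

Photons that must be absorbed: 0.00139 / 0.35 = 0.003971 mol.
Incident photons needed: 0.003971 / 0.264 = 0.01504 mol.
Photon count: 0.01504 × 6.022e23 = 9.1e21.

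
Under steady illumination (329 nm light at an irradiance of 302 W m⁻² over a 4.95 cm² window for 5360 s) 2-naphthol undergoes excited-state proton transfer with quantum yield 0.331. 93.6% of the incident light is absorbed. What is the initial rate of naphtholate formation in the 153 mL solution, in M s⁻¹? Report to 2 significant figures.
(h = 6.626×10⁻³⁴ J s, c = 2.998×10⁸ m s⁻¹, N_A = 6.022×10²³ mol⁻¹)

8.3×10⁻⁷ M s⁻¹

Photon energy at 329 nm: hc/λ = (6.626×10⁻³⁴)(2.998×10⁸)/(329×10⁻⁹) = 6.038×10⁻¹⁹ J.
Energy delivered: (302 W m⁻²)(4.95×10⁻⁴ m²)(5360 s) = 801.3 J.
Photons incident: 801.3 / 6.038×10⁻¹⁹ = 1.327×10²¹, i.e. 1.327×10²¹/6.022×10²³ = 0.002204 mol.
Photons absorbed: 0.936 × 0.002204 = 0.002063 mol.
Product formed: 0.331 × 0.002063 = 6.829×10⁻⁴ mol.
Rate: 6.829×10⁻⁴ mol / (5360 s × 0.153 L) = 8.3×10⁻⁷ M s⁻¹.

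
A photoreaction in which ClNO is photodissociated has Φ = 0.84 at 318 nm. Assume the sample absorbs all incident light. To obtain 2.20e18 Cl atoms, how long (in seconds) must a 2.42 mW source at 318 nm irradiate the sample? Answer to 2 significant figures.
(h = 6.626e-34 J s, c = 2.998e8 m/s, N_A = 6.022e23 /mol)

Product: 2.20e18 / 6.022e23 = 3.653e-6 mol.
Photons that must be absorbed: 3.653e-6 / 0.84 = 4.349e-6 mol.
Photon energy: hc/λ = 6.247e-19 J; per mole, 3.762e5 J mol⁻¹.
Energy required: 4.349e-6 × 3.762e5 = 1.636 J.
Time: 1.636 J / 0.00242 W = 680 s.

t ≈ 680 s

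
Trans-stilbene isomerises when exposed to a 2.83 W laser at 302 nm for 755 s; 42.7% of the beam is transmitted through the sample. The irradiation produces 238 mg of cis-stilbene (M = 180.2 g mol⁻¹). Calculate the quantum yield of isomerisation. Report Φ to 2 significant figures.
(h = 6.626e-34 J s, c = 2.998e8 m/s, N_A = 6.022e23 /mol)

Product: 238 mg / 180.2 g mol⁻¹ = 0.001321 mol.
Photon energy at 302 nm: hc/λ = (6.626e-34)(2.998e8)/(302e-9) = 6.578e-19 J.
Energy delivered: (2.83 W)(755 s) = 2137 J.
Photons incident: 2137 / 6.578e-19 = 3.249e21, i.e. 3.249e21/6.022e23 = 0.005395 mol.
Fraction absorbed: 1 − 42.7/100 = 0.5730.
Photons absorbed: 0.5730 × 0.005395 = 0.003091 mol.
Φ = 0.001321 mol / 0.003091 mol photons = 0.43.

Φ = 0.43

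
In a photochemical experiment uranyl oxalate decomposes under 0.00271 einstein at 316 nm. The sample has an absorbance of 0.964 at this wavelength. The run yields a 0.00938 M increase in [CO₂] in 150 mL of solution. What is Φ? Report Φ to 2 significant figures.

Product: (0.00938 M)(0.15 L) = 0.001407 mol.
Fraction absorbed: 1 − 10^(−0.964) = 0.8914.
Photons absorbed: 0.8914 × 0.00271 = 0.002416 mol.
Φ = 0.001407 mol / 0.002416 mol photons = 0.58.

Φ = 0.58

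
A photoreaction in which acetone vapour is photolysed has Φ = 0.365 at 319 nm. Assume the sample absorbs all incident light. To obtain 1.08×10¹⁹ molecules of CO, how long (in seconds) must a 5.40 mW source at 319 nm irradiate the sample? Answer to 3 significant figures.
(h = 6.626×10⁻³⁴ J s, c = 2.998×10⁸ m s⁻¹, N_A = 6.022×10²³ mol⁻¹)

Product: 1.08×10¹⁹ / 6.022×10²³ = 1.793×10⁻⁵ mol.
Photons that must be absorbed: 1.793×10⁻⁵ / 0.365 = 4.912×10⁻⁵ mol.
Photon energy: hc/λ = 6.227×10⁻¹⁹ J; per mole, 3.750×10⁵ J mol⁻¹.
Energy required: 4.912×10⁻⁵ × 3.750×10⁵ = 18.42 J.
Time: 18.42 J / 0.0054 W = 3410 s.

t ≈ 3410 s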